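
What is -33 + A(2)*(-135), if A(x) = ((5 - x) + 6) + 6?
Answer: -2058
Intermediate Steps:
A(x) = 17 - x (A(x) = (11 - x) + 6 = 17 - x)
-33 + A(2)*(-135) = -33 + (17 - 1*2)*(-135) = -33 + (17 - 2)*(-135) = -33 + 15*(-135) = -33 - 2025 = -2058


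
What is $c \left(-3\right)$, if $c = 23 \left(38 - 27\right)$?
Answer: $-759$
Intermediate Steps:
$c = 253$ ($c = 23 \cdot 11 = 253$)
$c \left(-3\right) = 253 \left(-3\right) = -759$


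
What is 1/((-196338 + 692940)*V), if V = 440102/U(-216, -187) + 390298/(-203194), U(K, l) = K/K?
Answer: 101597/22204489615862490 ≈ 4.5755e-12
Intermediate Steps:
U(K, l) = 1
V = 44712847745/101597 (V = 440102/1 + 390298/(-203194) = 440102*1 + 390298*(-1/203194) = 440102 - 195149/101597 = 44712847745/101597 ≈ 4.4010e+5)
1/((-196338 + 692940)*V) = 1/((-196338 + 692940)*(44712847745/101597)) = (101597/44712847745)/496602 = (1/496602)*(101597/44712847745) = 101597/22204489615862490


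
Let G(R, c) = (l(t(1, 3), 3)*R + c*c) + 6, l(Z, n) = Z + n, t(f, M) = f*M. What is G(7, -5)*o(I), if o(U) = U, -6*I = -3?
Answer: 73/2 ≈ 36.500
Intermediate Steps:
I = ½ (I = -⅙*(-3) = ½ ≈ 0.50000)
t(f, M) = M*f
G(R, c) = 6 + c² + 6*R (G(R, c) = ((3*1 + 3)*R + c*c) + 6 = ((3 + 3)*R + c²) + 6 = (6*R + c²) + 6 = (c² + 6*R) + 6 = 6 + c² + 6*R)
G(7, -5)*o(I) = (6 + (-5)² + 6*7)*(½) = (6 + 25 + 42)*(½) = 73*(½) = 73/2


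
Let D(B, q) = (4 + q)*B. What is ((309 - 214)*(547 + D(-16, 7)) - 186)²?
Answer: 1229133481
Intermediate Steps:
D(B, q) = B*(4 + q)
((309 - 214)*(547 + D(-16, 7)) - 186)² = ((309 - 214)*(547 - 16*(4 + 7)) - 186)² = (95*(547 - 16*11) - 186)² = (95*(547 - 176) - 186)² = (95*371 - 186)² = (35245 - 186)² = 35059² = 1229133481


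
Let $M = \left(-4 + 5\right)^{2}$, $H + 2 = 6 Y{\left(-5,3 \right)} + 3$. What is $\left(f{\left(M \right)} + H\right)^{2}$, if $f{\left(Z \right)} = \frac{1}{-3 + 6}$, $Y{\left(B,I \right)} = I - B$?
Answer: $\frac{21904}{9} \approx 2433.8$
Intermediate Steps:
$H = 49$ ($H = -2 + \left(6 \left(3 - -5\right) + 3\right) = -2 + \left(6 \left(3 + 5\right) + 3\right) = -2 + \left(6 \cdot 8 + 3\right) = -2 + \left(48 + 3\right) = -2 + 51 = 49$)
$M = 1$ ($M = 1^{2} = 1$)
$f{\left(Z \right)} = \frac{1}{3}$
$\left(f{\left(M \right)} + H\right)^{2} = \left(\frac{1}{3} + 49\right)^{2} = \left(\frac{148}{3}\right)^{2} = \frac{21904}{9}$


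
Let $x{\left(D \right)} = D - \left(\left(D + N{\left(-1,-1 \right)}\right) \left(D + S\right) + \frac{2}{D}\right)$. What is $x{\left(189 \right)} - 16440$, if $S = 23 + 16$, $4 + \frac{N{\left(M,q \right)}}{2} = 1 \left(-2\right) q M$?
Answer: $- \frac{10698725}{189} \approx -56607.0$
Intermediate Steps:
$N{\left(M,q \right)} = -8 - 4 M q$ ($N{\left(M,q \right)} = -8 + 2 \cdot 1 \left(-2\right) q M = -8 + 2 - 2 q M = -8 + 2 \left(- 2 M q\right) = -8 - 4 M q$)
$S = 39$
$x{\left(D \right)} = D - \frac{2}{D} - \left(-12 + D\right) \left(39 + D\right)$ ($x{\left(D \right)} = D - \left(\left(D - \left(8 - -4\right)\right) \left(D + 39\right) + \frac{2}{D}\right) = D - \left(\left(D - 12\right) \left(39 + D\right) + \frac{2}{D}\right) = D - \left(\left(-12 + D\right) \left(39 + D\right) + \frac{2}{D}\right) = D - \left(\frac{2}{D} + \left(-12 + D\right) \left(39 + D\right)\right) = D - \frac{2}{D} - \left(-12 + D\right) \left(39 + D\right)$)
$x{\left(189 \right)} - 16440 = \left(468 - 189^{2} - 4914 - \frac{2}{189}\right) - 16440 = \left(468 - 35721 - 4914 - \frac{2}{189}\right) - 16440 = - \frac{7591565}{189} - 16440 = - \frac{10698725}{189}$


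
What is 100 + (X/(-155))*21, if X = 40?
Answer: 2932/31 ≈ 94.581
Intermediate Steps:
100 + (X/(-155))*21 = 100 + (40/(-155))*21 = 100 + (40*(-1/155))*21 = 100 - 8/31*21 = 100 - 168/31 = 2932/31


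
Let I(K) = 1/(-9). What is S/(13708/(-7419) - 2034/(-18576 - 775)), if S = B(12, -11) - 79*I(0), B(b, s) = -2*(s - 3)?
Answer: -15840012613/750519786 ≈ -21.105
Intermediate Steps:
I(K) = -⅑
B(b, s) = 6 - 2*s (B(b, s) = -2*(-3 + s) = 6 - 2*s)
S = 331/9 (S = (6 - 2*(-11)) - 79*(-⅑) = (6 + 22) + 79/9 = 28 + 79/9 = 331/9 ≈ 36.778)
S/(13708/(-7419) - 2034/(-18576 - 775)) = 331/(9*(13708/(-7419) - 2034/(-18576 - 775))) = 331/(9*(13708*(-1/7419) - 2034/(-19351))) = 331/(9*(-13708/7419 - 2034*(-1/19351))) = 331/(9*(-13708/7419 + 2034/19351)) = 331/(9*(-250173262/143565069)) = (331/9)*(-143565069/250173262) = -15840012613/750519786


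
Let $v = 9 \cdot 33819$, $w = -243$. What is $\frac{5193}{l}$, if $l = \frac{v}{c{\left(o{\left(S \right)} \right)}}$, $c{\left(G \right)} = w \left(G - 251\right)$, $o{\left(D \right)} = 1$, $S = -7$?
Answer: $\frac{11684250}{11273} \approx 1036.5$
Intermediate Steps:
$c{\left(G \right)} = 60993 - 243 G$ ($c{\left(G \right)} = - 243 \left(G - 251\right) = - 243 \left(-251 + G\right) = 60993 - 243 G$)
$v = 304371$
$l = \frac{11273}{2250}$ ($l = \frac{304371}{60993 - 243} = \frac{304371}{60750} = 304371 \cdot \frac{1}{60750} = \frac{11273}{2250} \approx 5.0102$)
$\frac{5193}{l} = \frac{5193}{\frac{11273}{2250}} = 5193 \cdot \frac{2250}{11273} = \frac{11684250}{11273}$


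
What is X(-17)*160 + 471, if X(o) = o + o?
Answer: -4969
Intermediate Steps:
X(o) = 2*o
X(-17)*160 + 471 = (2*(-17))*160 + 471 = -34*160 + 471 = -5440 + 471 = -4969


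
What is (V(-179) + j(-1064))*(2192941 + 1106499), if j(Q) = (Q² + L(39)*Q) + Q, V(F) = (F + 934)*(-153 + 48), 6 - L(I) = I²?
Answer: 8788774418480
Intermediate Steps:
L(I) = 6 - I²
V(F) = -98070 - 105*F (V(F) = (934 + F)*(-105) = -98070 - 105*F)
j(Q) = Q² - 1514*Q (j(Q) = (Q² + (6 - 1*39²)*Q) + Q = (Q² + (6 - 1*1521)*Q) + Q = (Q² + (6 - 1521)*Q) + Q = (Q² - 1515*Q) + Q = Q² - 1514*Q)
(V(-179) + j(-1064))*(2192941 + 1106499) = ((-98070 - 105*(-179)) - 1064*(-1514 - 1064))*(2192941 + 1106499) = ((-98070 + 18795) - 1064*(-2578))*3299440 = (-79275 + 2742992)*3299440 = 2663717*3299440 = 8788774418480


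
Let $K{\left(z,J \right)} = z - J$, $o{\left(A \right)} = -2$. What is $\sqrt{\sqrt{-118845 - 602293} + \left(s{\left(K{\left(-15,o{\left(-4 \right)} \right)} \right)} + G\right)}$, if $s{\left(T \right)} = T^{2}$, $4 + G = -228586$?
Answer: $\sqrt{-228421 + i \sqrt{721138}} \approx 0.8884 + 477.94 i$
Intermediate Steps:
$G = -228590$ ($G = -4 - 228586 = -228590$)
$\sqrt{\sqrt{-118845 - 602293} + \left(s{\left(K{\left(-15,o{\left(-4 \right)} \right)} \right)} + G\right)} = \sqrt{\sqrt{-118845 - 602293} - \left(228590 - \left(-15 - -2\right)^{2}\right)} = \sqrt{\sqrt{-721138} - \left(228590 - \left(-15 + 2\right)^{2}\right)} = \sqrt{i \sqrt{721138} - \left(228590 - \left(-13\right)^{2}\right)} = \sqrt{i \sqrt{721138} + \left(169 - 228590\right)} = \sqrt{i \sqrt{721138} - 228421} = \sqrt{-228421 + i \sqrt{721138}}$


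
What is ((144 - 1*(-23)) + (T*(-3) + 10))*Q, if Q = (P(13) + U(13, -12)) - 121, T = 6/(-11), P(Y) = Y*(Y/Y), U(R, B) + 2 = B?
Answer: -239730/11 ≈ -21794.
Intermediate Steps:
U(R, B) = -2 + B
P(Y) = Y (P(Y) = Y*1 = Y)
T = -6/11 (T = 6*(-1/11) = -6/11 ≈ -0.54545)
Q = -122 (Q = (13 + (-2 - 12)) - 121 = (13 - 14) - 121 = -1 - 121 = -122)
((144 - 1*(-23)) + (T*(-3) + 10))*Q = ((144 - 1*(-23)) + (-6/11*(-3) + 10))*(-122) = ((144 + 23) + (18/11 + 10))*(-122) = (167 + 128/11)*(-122) = (1965/11)*(-122) = -239730/11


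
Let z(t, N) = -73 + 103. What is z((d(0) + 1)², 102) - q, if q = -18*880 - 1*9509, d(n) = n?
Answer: 25379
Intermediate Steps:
z(t, N) = 30
q = -25349 (q = -15840 - 9509 = -25349)
z((d(0) + 1)², 102) - q = 30 - 1*(-25349) = 30 + 25349 = 25379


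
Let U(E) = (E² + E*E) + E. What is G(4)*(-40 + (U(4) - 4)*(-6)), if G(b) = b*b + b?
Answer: -4640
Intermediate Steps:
G(b) = b + b² (G(b) = b² + b = b + b²)
U(E) = E + 2*E² (U(E) = (E² + E²) + E = 2*E² + E = E + 2*E²)
G(4)*(-40 + (U(4) - 4)*(-6)) = (4*(1 + 4))*(-40 + (4*(1 + 2*4) - 4)*(-6)) = (4*5)*(-40 + (4*(1 + 8) - 4)*(-6)) = 20*(-40 + (4*9 - 4)*(-6)) = 20*(-40 + (36 - 4)*(-6)) = 20*(-40 + 32*(-6)) = 20*(-40 - 192) = 20*(-232) = -4640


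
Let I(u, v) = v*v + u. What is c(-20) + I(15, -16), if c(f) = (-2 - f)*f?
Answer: -89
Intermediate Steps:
I(u, v) = u + v**2 (I(u, v) = v**2 + u = u + v**2)
c(f) = f*(-2 - f)
c(-20) + I(15, -16) = -1*(-20)*(2 - 20) + (15 + (-16)**2) = -1*(-20)*(-18) + (15 + 256) = -360 + 271 = -89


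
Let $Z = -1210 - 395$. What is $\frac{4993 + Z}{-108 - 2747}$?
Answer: $- \frac{3388}{2855} \approx -1.1867$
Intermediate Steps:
$Z = -1605$ ($Z = -1210 - 395 = -1605$)
$\frac{4993 + Z}{-108 - 2747} = \frac{4993 - 1605}{-108 - 2747} = \frac{3388}{-2855} = 3388 \left(- \frac{1}{2855}\right) = - \frac{3388}{2855}$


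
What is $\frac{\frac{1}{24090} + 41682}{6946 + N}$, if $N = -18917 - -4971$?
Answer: $- \frac{1004119381}{168630000} \approx -5.9546$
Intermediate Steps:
$N = -13946$ ($N = -18917 + 4971 = -13946$)
$\frac{\frac{1}{24090} + 41682}{6946 + N} = \frac{\frac{1}{24090} + 41682}{6946 - 13946} = \frac{\frac{1}{24090} + 41682}{-7000} = \frac{1004119381}{24090} \left(- \frac{1}{7000}\right) = - \frac{1004119381}{168630000}$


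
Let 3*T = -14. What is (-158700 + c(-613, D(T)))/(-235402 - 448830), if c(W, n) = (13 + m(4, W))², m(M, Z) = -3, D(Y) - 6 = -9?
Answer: 19825/85529 ≈ 0.23179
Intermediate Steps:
T = -14/3 (T = (⅓)*(-14) = -14/3 ≈ -4.6667)
D(Y) = -3 (D(Y) = 6 - 9 = -3)
c(W, n) = 100 (c(W, n) = (13 - 3)² = 10² = 100)
(-158700 + c(-613, D(T)))/(-235402 - 448830) = (-158700 + 100)/(-235402 - 448830) = -158600/(-684232) = -158600*(-1/684232) = 19825/85529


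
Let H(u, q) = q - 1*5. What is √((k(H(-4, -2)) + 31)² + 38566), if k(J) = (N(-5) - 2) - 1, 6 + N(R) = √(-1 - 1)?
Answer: 2*√(9762 + 11*I*√2) ≈ 197.61 + 0.15745*I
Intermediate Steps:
H(u, q) = -5 + q (H(u, q) = q - 5 = -5 + q)
N(R) = -6 + I*√2 (N(R) = -6 + √(-1 - 1) = -6 + √(-2) = -6 + I*√2)
k(J) = -9 + I*√2 (k(J) = ((-6 + I*√2) - 2) - 1 = (-8 + I*√2) - 1 = -9 + I*√2)
√((k(H(-4, -2)) + 31)² + 38566) = √(((-9 + I*√2) + 31)² + 38566) = √((22 + I*√2)² + 38566) = √(38566 + (22 + I*√2)²)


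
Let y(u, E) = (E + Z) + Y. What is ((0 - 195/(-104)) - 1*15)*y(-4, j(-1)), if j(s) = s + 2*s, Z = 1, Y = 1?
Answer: 105/8 ≈ 13.125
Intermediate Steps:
j(s) = 3*s
y(u, E) = 2 + E (y(u, E) = (E + 1) + 1 = (1 + E) + 1 = 2 + E)
((0 - 195/(-104)) - 1*15)*y(-4, j(-1)) = ((0 - 195/(-104)) - 1*15)*(2 + 3*(-1)) = ((0 - 195*(-1)/104) - 15)*(2 - 3) = ((0 - 1*(-15/8)) - 15)*(-1) = ((0 + 15/8) - 15)*(-1) = (15/8 - 15)*(-1) = -105/8*(-1) = 105/8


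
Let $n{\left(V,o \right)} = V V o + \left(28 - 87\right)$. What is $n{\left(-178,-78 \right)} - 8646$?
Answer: $-2480057$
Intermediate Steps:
$n{\left(V,o \right)} = -59 + o V^{2}$ ($n{\left(V,o \right)} = V^{2} o + \left(28 - 87\right) = o V^{2} - 59 = -59 + o V^{2}$)
$n{\left(-178,-78 \right)} - 8646 = \left(-59 - 78 \left(-178\right)^{2}\right) - 8646 = \left(-59 - 2471352\right) - 8646 = -2471411 - 8646 = -2480057$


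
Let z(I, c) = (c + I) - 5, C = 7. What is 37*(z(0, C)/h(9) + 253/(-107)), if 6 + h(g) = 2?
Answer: -22681/214 ≈ -105.99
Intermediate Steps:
h(g) = -4 (h(g) = -6 + 2 = -4)
z(I, c) = -5 + I + c (z(I, c) = (I + c) - 5 = -5 + I + c)
37*(z(0, C)/h(9) + 253/(-107)) = 37*((-5 + 0 + 7)/(-4) + 253/(-107)) = 37*(2*(-¼) + 253*(-1/107)) = 37*(-½ - 253/107) = 37*(-613/214) = -22681/214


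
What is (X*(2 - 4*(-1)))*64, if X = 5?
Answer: 1920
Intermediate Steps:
(X*(2 - 4*(-1)))*64 = (5*(2 - 4*(-1)))*64 = (5*(2 + 4))*64 = (5*6)*64 = 30*64 = 1920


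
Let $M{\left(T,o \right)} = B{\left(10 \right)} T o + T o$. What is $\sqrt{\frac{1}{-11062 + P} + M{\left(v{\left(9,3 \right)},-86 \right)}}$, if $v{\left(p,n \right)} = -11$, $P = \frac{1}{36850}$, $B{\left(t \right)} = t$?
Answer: $\frac{4 \sqrt{108070242417835532241}}{407634699} \approx 102.01$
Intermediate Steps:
$P = \frac{1}{36850} \approx 2.7137 \cdot 10^{-5}$
$M{\left(T,o \right)} = 11 T o$ ($M{\left(T,o \right)} = 10 T o + T o = 11 T o$)
$\sqrt{\frac{1}{-11062 + P} + M{\left(v{\left(9,3 \right)},-86 \right)}} = \sqrt{\frac{1}{-11062 + \frac{1}{36850}} + 11 \left(-11\right) \left(-86\right)} = \sqrt{\frac{1}{- \frac{407634699}{36850}} + 10406} = \sqrt{- \frac{36850}{407634699} + 10406} = \sqrt{\frac{4241846640944}{407634699}} = \frac{4 \sqrt{108070242417835532241}}{407634699}$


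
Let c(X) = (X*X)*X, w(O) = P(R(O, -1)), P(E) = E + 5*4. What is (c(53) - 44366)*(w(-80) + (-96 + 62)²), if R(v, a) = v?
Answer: 114544056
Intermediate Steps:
P(E) = 20 + E (P(E) = E + 20 = 20 + E)
w(O) = 20 + O
c(X) = X³ (c(X) = X²*X = X³)
(c(53) - 44366)*(w(-80) + (-96 + 62)²) = (53³ - 44366)*((20 - 80) + (-96 + 62)²) = (148877 - 44366)*(-60 + (-34)²) = 104511*(-60 + 1156) = 104511*1096 = 114544056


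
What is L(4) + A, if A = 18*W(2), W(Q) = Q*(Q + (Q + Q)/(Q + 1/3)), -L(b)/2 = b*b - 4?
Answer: 768/7 ≈ 109.71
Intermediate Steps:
L(b) = 8 - 2*b² (L(b) = -2*(b*b - 4) = -2*(b² - 4) = -2*(-4 + b²) = 8 - 2*b²)
W(Q) = Q*(Q + 2*Q/(⅓ + Q)) (W(Q) = Q*(Q + (2*Q)/(Q + ⅓)) = Q*(Q + (2*Q)/(⅓ + Q)) = Q*(Q + 2*Q/(⅓ + Q)))
A = 936/7 (A = 18*(2²*(7 + 3*2)/(1 + 3*2)) = 18*(4*(7 + 6)/(1 + 6)) = 18*(4*13/7) = 18*(4*(⅐)*13) = 18*(52/7) = 936/7 ≈ 133.71)
L(4) + A = (8 - 2*4²) + 936/7 = (8 - 2*16) + 936/7 = (8 - 32) + 936/7 = -24 + 936/7 = 768/7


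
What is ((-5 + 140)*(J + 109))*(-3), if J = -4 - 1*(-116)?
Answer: -89505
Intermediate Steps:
J = 112 (J = -4 + 116 = 112)
((-5 + 140)*(J + 109))*(-3) = ((-5 + 140)*(112 + 109))*(-3) = (135*221)*(-3) = 29835*(-3) = -89505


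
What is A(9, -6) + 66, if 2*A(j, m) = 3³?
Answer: 159/2 ≈ 79.500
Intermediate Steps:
A(j, m) = 27/2 (A(j, m) = (½)*3³ = (½)*27 = 27/2)
A(9, -6) + 66 = 27/2 + 66 = 159/2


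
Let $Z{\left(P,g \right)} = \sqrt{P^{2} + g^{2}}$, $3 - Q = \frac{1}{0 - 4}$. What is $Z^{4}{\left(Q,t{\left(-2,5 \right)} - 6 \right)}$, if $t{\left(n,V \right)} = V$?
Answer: $\frac{34225}{256} \approx 133.69$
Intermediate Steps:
$Q = \frac{13}{4}$ ($Q = 3 - \frac{1}{0 - 4} = 3 - \frac{1}{-4} = 3 - - \frac{1}{4} = 3 + \frac{1}{4} = \frac{13}{4} \approx 3.25$)
$Z^{4}{\left(Q,t{\left(-2,5 \right)} - 6 \right)} = \left(\sqrt{\left(\frac{13}{4}\right)^{2} + \left(5 - 6\right)^{2}}\right)^{4} = \left(\sqrt{\frac{169}{16} + \left(5 - 6\right)^{2}}\right)^{4} = \left(\sqrt{\frac{169}{16} + \left(-1\right)^{2}}\right)^{4} = \left(\sqrt{\frac{169}{16} + 1}\right)^{4} = \left(\sqrt{\frac{185}{16}}\right)^{4} = \left(\frac{\sqrt{185}}{4}\right)^{4} = \frac{34225}{256}$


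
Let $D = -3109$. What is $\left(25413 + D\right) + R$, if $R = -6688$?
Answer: $15616$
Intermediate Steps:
$\left(25413 + D\right) + R = \left(25413 - 3109\right) - 6688 = 22304 - 6688 = 15616$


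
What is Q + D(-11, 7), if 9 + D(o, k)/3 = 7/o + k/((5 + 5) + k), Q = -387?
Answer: -77544/187 ≈ -414.67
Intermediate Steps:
D(o, k) = -27 + 21/o + 3*k/(10 + k) (D(o, k) = -27 + 3*(7/o + k/((5 + 5) + k)) = -27 + 3*(7/o + k/(10 + k)) = -27 + (21/o + 3*k/(10 + k)) = -27 + 21/o + 3*k/(10 + k))
Q + D(-11, 7) = -387 + 3*(70 - 90*(-11) + 7*7 - 8*7*(-11))/(-11*(10 + 7)) = -387 + 3*(-1/11)*(70 + 990 + 49 + 616)/17 = -387 + 3*(-1/11)*(1/17)*1725 = -387 - 5175/187 = -77544/187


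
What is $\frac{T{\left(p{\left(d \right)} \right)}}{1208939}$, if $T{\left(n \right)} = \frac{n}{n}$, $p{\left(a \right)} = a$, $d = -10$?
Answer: $\frac{1}{1208939} \approx 8.2717 \cdot 10^{-7}$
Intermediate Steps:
$T{\left(n \right)} = 1$
$\frac{T{\left(p{\left(d \right)} \right)}}{1208939} = 1 \cdot \frac{1}{1208939} = \frac{1}{1208939}$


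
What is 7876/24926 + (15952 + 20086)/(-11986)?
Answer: -18270033/6790069 ≈ -2.6907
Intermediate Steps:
7876/24926 + (15952 + 20086)/(-11986) = 7876*(1/24926) + 36038*(-1/11986) = 358/1133 - 18019/5993 = -18270033/6790069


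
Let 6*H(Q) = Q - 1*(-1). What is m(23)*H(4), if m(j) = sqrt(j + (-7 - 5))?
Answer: 5*sqrt(11)/6 ≈ 2.7639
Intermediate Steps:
m(j) = sqrt(-12 + j) (m(j) = sqrt(j - 12) = sqrt(-12 + j))
H(Q) = 1/6 + Q/6 (H(Q) = (Q - 1*(-1))/6 = (Q + 1)/6 = (1 + Q)/6 = 1/6 + Q/6)
m(23)*H(4) = sqrt(-12 + 23)*(1/6 + (1/6)*4) = sqrt(11)*(1/6 + 2/3) = sqrt(11)*(5/6) = 5*sqrt(11)/6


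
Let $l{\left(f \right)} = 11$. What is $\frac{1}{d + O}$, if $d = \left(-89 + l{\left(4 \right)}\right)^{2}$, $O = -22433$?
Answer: $- \frac{1}{16349} \approx -6.1166 \cdot 10^{-5}$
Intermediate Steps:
$d = 6084$ ($d = \left(-89 + 11\right)^{2} = \left(-78\right)^{2} = 6084$)
$\frac{1}{d + O} = \frac{1}{6084 - 22433} = \frac{1}{-16349} = - \frac{1}{16349}$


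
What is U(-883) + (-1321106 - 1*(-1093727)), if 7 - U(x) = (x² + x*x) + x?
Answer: -1785867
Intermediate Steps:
U(x) = 7 - x - 2*x² (U(x) = 7 - ((x² + x*x) + x) = 7 - ((x² + x²) + x) = 7 - (2*x² + x) = 7 - (x + 2*x²) = 7 + (-x - 2*x²) = 7 - x - 2*x²)
U(-883) + (-1321106 - 1*(-1093727)) = (7 - 1*(-883) - 2*(-883)²) + (-1321106 - 1*(-1093727)) = (7 + 883 - 2*779689) + (-1321106 + 1093727) = (7 + 883 - 1559378) - 227379 = -1558488 - 227379 = -1785867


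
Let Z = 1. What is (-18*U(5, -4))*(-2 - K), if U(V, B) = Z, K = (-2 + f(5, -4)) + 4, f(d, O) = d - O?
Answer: 234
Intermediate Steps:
K = 11 (K = (-2 + (5 - 1*(-4))) + 4 = (-2 + (5 + 4)) + 4 = (-2 + 9) + 4 = 7 + 4 = 11)
U(V, B) = 1
(-18*U(5, -4))*(-2 - K) = (-18*1)*(-2 - 1*11) = -18*(-2 - 11) = -18*(-13) = 234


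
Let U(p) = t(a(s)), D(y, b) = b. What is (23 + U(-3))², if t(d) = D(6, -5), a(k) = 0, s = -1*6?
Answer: 324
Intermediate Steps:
s = -6
t(d) = -5
U(p) = -5
(23 + U(-3))² = (23 - 5)² = 18² = 324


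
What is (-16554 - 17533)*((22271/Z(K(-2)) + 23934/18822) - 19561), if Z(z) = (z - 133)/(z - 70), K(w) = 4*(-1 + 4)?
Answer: 114951714926594/379577 ≈ 3.0284e+8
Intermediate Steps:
K(w) = 12 (K(w) = 4*3 = 12)
Z(z) = (-133 + z)/(-70 + z)
(-16554 - 17533)*((22271/Z(K(-2)) + 23934/18822) - 19561) = (-16554 - 17533)*((22271/(((-133 + 12)/(-70 + 12))) + 23934/18822) - 19561) = -34087*((22271/((-121/(-58))) + 23934*(1/18822)) - 19561) = -34087*((22271/((-1/58*(-121))) + 3989/3137) - 19561) = -34087*((22271/(121/58) + 3989/3137) - 19561) = -34087*((22271*(58/121) + 3989/3137) - 19561) = -34087*((1291718/121 + 3989/3137) - 19561) = -34087*(4052602035/379577 - 19561) = -34087*(-3372303662/379577) = 114951714926594/379577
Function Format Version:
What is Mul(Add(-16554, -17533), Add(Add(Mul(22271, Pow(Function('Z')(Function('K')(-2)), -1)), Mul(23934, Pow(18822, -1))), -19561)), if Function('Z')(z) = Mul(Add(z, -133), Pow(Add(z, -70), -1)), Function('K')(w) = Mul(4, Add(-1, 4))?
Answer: Rational(114951714926594, 379577) ≈ 3.0284e+8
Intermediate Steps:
Function('K')(w) = 12 (Function('K')(w) = Mul(4, 3) = 12)
Function('Z')(z) = Mul(Pow(Add(-70, z), -1), Add(-133, z)) (Function('Z')(z) = Mul(Add(-133, z), Pow(Add(-70, z), -1)) = Mul(Pow(Add(-70, z), -1), Add(-133, z)))
Mul(Add(-16554, -17533), Add(Add(Mul(22271, Pow(Function('Z')(Function('K')(-2)), -1)), Mul(23934, Pow(18822, -1))), -19561)) = Mul(Add(-16554, -17533), Add(Add(Mul(22271, Pow(Mul(Pow(Add(-70, 12), -1), Add(-133, 12)), -1)), Mul(23934, Pow(18822, -1))), -19561)) = Mul(-34087, Add(Add(Mul(22271, Pow(Mul(Pow(-58, -1), -121), -1)), Mul(23934, Rational(1, 18822))), -19561)) = Mul(-34087, Add(Add(Mul(22271, Pow(Mul(Rational(-1, 58), -121), -1)), Rational(3989, 3137)), -19561)) = Mul(-34087, Add(Add(Mul(22271, Pow(Rational(121, 58), -1)), Rational(3989, 3137)), -19561)) = Mul(-34087, Add(Add(Mul(22271, Rational(58, 121)), Rational(3989, 3137)), -19561)) = Mul(-34087, Add(Add(Rational(1291718, 121), Rational(3989, 3137)), -19561)) = Mul(-34087, Add(Rational(4052602035, 379577), -19561)) = Mul(-34087, Rational(-3372303662, 379577)) = Rational(114951714926594, 379577)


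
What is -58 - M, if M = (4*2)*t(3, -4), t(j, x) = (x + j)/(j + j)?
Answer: -170/3 ≈ -56.667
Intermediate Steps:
t(j, x) = (j + x)/(2*j) (t(j, x) = (j + x)/((2*j)) = (j + x)*(1/(2*j)) = (j + x)/(2*j))
M = -4/3 (M = (4*2)*((½)*(3 - 4)/3) = 8*((½)*(⅓)*(-1)) = 8*(-⅙) = -4/3 ≈ -1.3333)
-58 - M = -58 - 1*(-4/3) = -58 + 4/3 = -170/3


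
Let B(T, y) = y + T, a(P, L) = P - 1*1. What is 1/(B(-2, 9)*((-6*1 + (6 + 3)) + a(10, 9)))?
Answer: 1/84 ≈ 0.011905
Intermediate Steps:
a(P, L) = -1 + P (a(P, L) = P - 1 = -1 + P)
B(T, y) = T + y
1/(B(-2, 9)*((-6*1 + (6 + 3)) + a(10, 9))) = 1/((-2 + 9)*((-6*1 + (6 + 3)) + (-1 + 10))) = 1/(7*((-6 + 9) + 9)) = 1/(7*(3 + 9)) = 1/(7*12) = 1/84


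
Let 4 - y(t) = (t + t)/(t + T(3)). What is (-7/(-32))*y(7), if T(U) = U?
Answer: 91/160 ≈ 0.56875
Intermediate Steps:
y(t) = 4 - 2*t/(3 + t) (y(t) = 4 - (t + t)/(t + 3) = 4 - 2*t/(3 + t))
(-7/(-32))*y(7) = (-7/(-32))*(2*(6 + 7)/(3 + 7)) = (-7*(-1/32))*(2*13/10) = 7*(2*(1/10)*13)/32 = (7/32)*(13/5) = 91/160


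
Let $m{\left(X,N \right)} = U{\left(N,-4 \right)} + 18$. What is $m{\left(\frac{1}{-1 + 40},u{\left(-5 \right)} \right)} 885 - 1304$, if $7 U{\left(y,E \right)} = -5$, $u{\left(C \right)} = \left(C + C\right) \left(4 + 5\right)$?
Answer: $\frac{97957}{7} \approx 13994.0$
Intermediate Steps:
$u{\left(C \right)} = 18 C$ ($u{\left(C \right)} = 2 C 9 = 18 C$)
$U{\left(y,E \right)} = - \frac{5}{7}$ ($U{\left(y,E \right)} = \frac{1}{7} \left(-5\right) = - \frac{5}{7}$)
$m{\left(X,N \right)} = \frac{121}{7}$ ($m{\left(X,N \right)} = - \frac{5}{7} + 18 = \frac{121}{7}$)
$m{\left(\frac{1}{-1 + 40},u{\left(-5 \right)} \right)} 885 - 1304 = \frac{121}{7} \cdot 885 - 1304 = \frac{107085}{7} - 1304 = \frac{97957}{7}$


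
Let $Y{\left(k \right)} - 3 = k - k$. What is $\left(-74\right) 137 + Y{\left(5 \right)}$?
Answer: $-10135$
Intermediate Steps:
$Y{\left(k \right)} = 3$ ($Y{\left(k \right)} = 3 + \left(k - k\right) = 3 + 0 = 3$)
$\left(-74\right) 137 + Y{\left(5 \right)} = \left(-74\right) 137 + 3 = -10138 + 3 = -10135$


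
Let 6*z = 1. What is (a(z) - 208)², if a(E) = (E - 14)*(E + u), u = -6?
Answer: 21003889/1296 ≈ 16207.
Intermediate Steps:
z = ⅙ (z = (⅙)*1 = ⅙ ≈ 0.16667)
a(E) = (-14 + E)*(-6 + E) (a(E) = (E - 14)*(E - 6) = (-14 + E)*(-6 + E))
(a(z) - 208)² = ((84 + (⅙)² - 20*⅙) - 208)² = ((84 + 1/36 - 10/3) - 208)² = (2905/36 - 208)² = (-4583/36)² = 21003889/1296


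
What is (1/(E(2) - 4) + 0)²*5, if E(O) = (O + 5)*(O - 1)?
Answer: 5/9 ≈ 0.55556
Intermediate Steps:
E(O) = (-1 + O)*(5 + O) (E(O) = (5 + O)*(-1 + O) = (-1 + O)*(5 + O))
(1/(E(2) - 4) + 0)²*5 = (1/((-5 + 2² + 4*2) - 4) + 0)²*5 = (1/((-5 + 4 + 8) - 4) + 0)²*5 = (1/(7 - 4) + 0)²*5 = (1/3 + 0)²*5 = (⅓ + 0)²*5 = (⅓)²*5 = (⅑)*5 = 5/9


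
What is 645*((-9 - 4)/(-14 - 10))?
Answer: 2795/8 ≈ 349.38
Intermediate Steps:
645*((-9 - 4)/(-14 - 10)) = 645*(-13/(-24)) = 645*(-13*(-1/24)) = 645*(13/24) = 2795/8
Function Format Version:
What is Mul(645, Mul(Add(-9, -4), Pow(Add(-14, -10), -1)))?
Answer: Rational(2795, 8) ≈ 349.38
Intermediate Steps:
Mul(645, Mul(Add(-9, -4), Pow(Add(-14, -10), -1))) = Mul(645, Mul(-13, Pow(-24, -1))) = Mul(645, Mul(-13, Rational(-1, 24))) = Mul(645, Rational(13, 24)) = Rational(2795, 8)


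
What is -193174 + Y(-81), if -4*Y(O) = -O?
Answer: -772777/4 ≈ -1.9319e+5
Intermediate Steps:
Y(O) = O/4 (Y(O) = -(-1)*O/4 = O/4)
-193174 + Y(-81) = -193174 + (¼)*(-81) = -193174 - 81/4 = -772777/4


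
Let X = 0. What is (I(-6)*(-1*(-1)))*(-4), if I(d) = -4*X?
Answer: 0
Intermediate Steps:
I(d) = 0 (I(d) = -4*0 = 0)
(I(-6)*(-1*(-1)))*(-4) = (0*(-1*(-1)))*(-4) = (0*1)*(-4) = 0*(-4) = 0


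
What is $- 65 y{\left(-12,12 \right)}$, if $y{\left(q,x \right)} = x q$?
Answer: $9360$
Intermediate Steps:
$y{\left(q,x \right)} = q x$
$- 65 y{\left(-12,12 \right)} = - 65 \left(\left(-12\right) 12\right) = \left(-65\right) \left(-144\right) = 9360$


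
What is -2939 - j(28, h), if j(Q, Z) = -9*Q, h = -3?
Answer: -2687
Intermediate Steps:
-2939 - j(28, h) = -2939 - (-9)*28 = -2939 - 1*(-252) = -2939 + 252 = -2687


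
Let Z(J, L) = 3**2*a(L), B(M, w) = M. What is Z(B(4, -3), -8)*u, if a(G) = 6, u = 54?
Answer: 2916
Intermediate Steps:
Z(J, L) = 54 (Z(J, L) = 3**2*6 = 9*6 = 54)
Z(B(4, -3), -8)*u = 54*54 = 2916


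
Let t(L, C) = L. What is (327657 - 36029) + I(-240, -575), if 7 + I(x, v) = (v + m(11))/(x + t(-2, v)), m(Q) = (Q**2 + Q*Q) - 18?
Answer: 70572633/242 ≈ 2.9162e+5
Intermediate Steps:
m(Q) = -18 + 2*Q**2 (m(Q) = (Q**2 + Q**2) - 18 = 2*Q**2 - 18 = -18 + 2*Q**2)
I(x, v) = -7 + (224 + v)/(-2 + x) (I(x, v) = -7 + (v + (-18 + 2*11**2))/(x - 2) = -7 + (v + (-18 + 2*121))/(-2 + x) = -7 + (v + (-18 + 242))/(-2 + x) = -7 + (v + 224)/(-2 + x) = -7 + (224 + v)/(-2 + x))
(327657 - 36029) + I(-240, -575) = (327657 - 36029) + (238 - 575 - 7*(-240))/(-2 - 240) = 291628 + (238 - 575 + 1680)/(-242) = 291628 - 1/242*1343 = 291628 - 1343/242 = 70572633/242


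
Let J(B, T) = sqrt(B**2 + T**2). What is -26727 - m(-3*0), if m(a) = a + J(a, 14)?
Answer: -26741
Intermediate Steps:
m(a) = a + sqrt(196 + a**2) (m(a) = a + sqrt(a**2 + 14**2) = a + sqrt(a**2 + 196) = a + sqrt(196 + a**2))
-26727 - m(-3*0) = -26727 - (-3*0 + sqrt(196 + (-3*0)**2)) = -26727 - (0 + sqrt(196 + 0**2)) = -26727 - (0 + sqrt(196 + 0)) = -26727 - (0 + sqrt(196)) = -26727 - (0 + 14) = -26727 - 1*14 = -26727 - 14 = -26741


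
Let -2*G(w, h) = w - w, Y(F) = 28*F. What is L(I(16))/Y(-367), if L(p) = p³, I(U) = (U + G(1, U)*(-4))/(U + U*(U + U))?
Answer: -1/369288612 ≈ -2.7079e-9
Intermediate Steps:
G(w, h) = 0 (G(w, h) = -(w - w)/2 = -½*0 = 0)
I(U) = U/(U + 2*U²) (I(U) = (U + 0*(-4))/(U + U*(U + U)) = (U + 0)/(U + U*(2*U)) = U/(U + 2*U²))
L(I(16))/Y(-367) = (1/(1 + 2*16))³/((28*(-367))) = (1/(1 + 32))³/(-10276) = (1/33)³*(-1/10276) = (1/35937)*(-1/10276) = -1/369288612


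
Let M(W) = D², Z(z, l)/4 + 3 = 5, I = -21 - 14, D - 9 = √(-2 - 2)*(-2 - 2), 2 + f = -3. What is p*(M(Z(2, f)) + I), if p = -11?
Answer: 198 + 1584*I ≈ 198.0 + 1584.0*I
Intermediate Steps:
f = -5 (f = -2 - 3 = -5)
D = 9 - 8*I (D = 9 + √(-2 - 2)*(-2 - 2) = 9 + √(-4)*(-4) = 9 + (2*I)*(-4) = 9 - 8*I ≈ 9.0 - 8.0*I)
I = -35
Z(z, l) = 8 (Z(z, l) = -12 + 4*5 = -12 + 20 = 8)
M(W) = (9 - 8*I)²
p*(M(Z(2, f)) + I) = -11*((17 - 144*I) - 35) = -11*(-18 - 144*I) = 198 + 1584*I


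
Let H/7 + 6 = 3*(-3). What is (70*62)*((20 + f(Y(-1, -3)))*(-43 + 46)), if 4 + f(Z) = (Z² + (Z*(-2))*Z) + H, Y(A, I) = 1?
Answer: -1171800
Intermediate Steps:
H = -105 (H = -42 + 7*(3*(-3)) = -42 + 7*(-9) = -42 - 63 = -105)
f(Z) = -109 - Z² (f(Z) = -4 + ((Z² + (Z*(-2))*Z) - 105) = -4 + ((Z² + (-2*Z)*Z) - 105) = -4 + ((Z² - 2*Z²) - 105) = -4 + (-Z² - 105) = -4 + (-105 - Z²) = -109 - Z²)
(70*62)*((20 + f(Y(-1, -3)))*(-43 + 46)) = (70*62)*((20 + (-109 - 1*1²))*(-43 + 46)) = 4340*((20 + (-109 - 1*1))*3) = 4340*((20 + (-109 - 1))*3) = 4340*((20 - 110)*3) = 4340*(-90*3) = 4340*(-270) = -1171800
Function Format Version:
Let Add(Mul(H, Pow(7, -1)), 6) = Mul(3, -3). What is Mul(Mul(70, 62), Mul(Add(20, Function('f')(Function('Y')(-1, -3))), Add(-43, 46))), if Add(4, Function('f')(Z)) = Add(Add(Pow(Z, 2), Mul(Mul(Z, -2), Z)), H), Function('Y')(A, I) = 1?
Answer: -1171800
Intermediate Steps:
H = -105 (H = Add(-42, Mul(7, Mul(3, -3))) = Add(-42, Mul(7, -9)) = Add(-42, -63) = -105)
Function('f')(Z) = Add(-109, Mul(-1, Pow(Z, 2))) (Function('f')(Z) = Add(-4, Add(Add(Pow(Z, 2), Mul(Mul(Z, -2), Z)), -105)) = Add(-4, Add(Add(Pow(Z, 2), Mul(Mul(-2, Z), Z)), -105)) = Add(-4, Add(Add(Pow(Z, 2), Mul(-2, Pow(Z, 2))), -105)) = Add(-4, Add(Mul(-1, Pow(Z, 2)), -105)) = Add(-4, Add(-105, Mul(-1, Pow(Z, 2)))) = Add(-109, Mul(-1, Pow(Z, 2))))
Mul(Mul(70, 62), Mul(Add(20, Function('f')(Function('Y')(-1, -3))), Add(-43, 46))) = Mul(Mul(70, 62), Mul(Add(20, Add(-109, Mul(-1, Pow(1, 2)))), Add(-43, 46))) = Mul(4340, Mul(Add(20, Add(-109, Mul(-1, 1))), 3)) = Mul(4340, Mul(Add(20, Add(-109, -1)), 3)) = Mul(4340, Mul(Add(20, -110), 3)) = Mul(4340, Mul(-90, 3)) = Mul(4340, -270) = -1171800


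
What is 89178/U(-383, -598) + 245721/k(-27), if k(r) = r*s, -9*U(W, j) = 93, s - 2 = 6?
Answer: -21801565/2232 ≈ -9767.7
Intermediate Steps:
s = 8 (s = 2 + 6 = 8)
U(W, j) = -31/3 (U(W, j) = -1/9*93 = -31/3)
k(r) = 8*r (k(r) = r*8 = 8*r)
89178/U(-383, -598) + 245721/k(-27) = 89178/(-31/3) + 245721/((8*(-27))) = 89178*(-3/31) + 245721/(-216) = -267534/31 + 245721*(-1/216) = -267534/31 - 81907/72 = -21801565/2232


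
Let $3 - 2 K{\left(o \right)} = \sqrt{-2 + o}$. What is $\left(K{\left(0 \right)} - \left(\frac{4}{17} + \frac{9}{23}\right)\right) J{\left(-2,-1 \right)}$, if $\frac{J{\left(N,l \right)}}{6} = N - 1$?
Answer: $- \frac{6147}{391} + 9 i \sqrt{2} \approx -15.721 + 12.728 i$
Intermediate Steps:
$J{\left(N,l \right)} = -6 + 6 N$ ($J{\left(N,l \right)} = 6 \left(N - 1\right) = 6 \left(-1 + N\right) = -6 + 6 N$)
$K{\left(o \right)} = \frac{3}{2} - \frac{\sqrt{-2 + o}}{2}$
$\left(K{\left(0 \right)} - \left(\frac{4}{17} + \frac{9}{23}\right)\right) J{\left(-2,-1 \right)} = \left(\left(\frac{3}{2} - \frac{\sqrt{-2 + 0}}{2}\right) - \left(\frac{4}{17} + \frac{9}{23}\right)\right) \left(-6 + 6 \left(-2\right)\right) = \left(\left(\frac{3}{2} - \frac{\sqrt{-2}}{2}\right) - \frac{245}{391}\right) \left(-6 - 12\right) = \left(\left(\frac{3}{2} - \frac{i \sqrt{2}}{2}\right) - \frac{245}{391}\right) \left(-18\right) = \left(\frac{683}{782} - \frac{i \sqrt{2}}{2}\right) \left(-18\right) = - \frac{6147}{391} + 9 i \sqrt{2}$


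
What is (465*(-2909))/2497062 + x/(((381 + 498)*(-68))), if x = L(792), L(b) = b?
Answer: -135343727/243879722 ≈ -0.55496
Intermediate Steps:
x = 792
(465*(-2909))/2497062 + x/(((381 + 498)*(-68))) = (465*(-2909))/2497062 + 792/(((381 + 498)*(-68))) = -1352685*1/2497062 + 792/((879*(-68))) = -450895/832354 + 792/(-59772) = -450895/832354 + 792*(-1/59772) = -450895/832354 - 66/4981 = -135343727/243879722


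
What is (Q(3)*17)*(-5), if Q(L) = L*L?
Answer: -765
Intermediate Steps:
Q(L) = L**2
(Q(3)*17)*(-5) = (3**2*17)*(-5) = (9*17)*(-5) = 153*(-5) = -765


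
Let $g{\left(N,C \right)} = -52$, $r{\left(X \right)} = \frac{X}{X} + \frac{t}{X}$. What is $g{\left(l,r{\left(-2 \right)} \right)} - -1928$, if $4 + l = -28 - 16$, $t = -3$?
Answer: $1876$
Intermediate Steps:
$r{\left(X \right)} = 1 - \frac{3}{X}$ ($r{\left(X \right)} = \frac{X}{X} - \frac{3}{X} = 1 - \frac{3}{X}$)
$l = -48$ ($l = -4 - 44 = -48$)
$g{\left(l,r{\left(-2 \right)} \right)} - -1928 = -52 - -1928 = -52 + 1928 = 1876$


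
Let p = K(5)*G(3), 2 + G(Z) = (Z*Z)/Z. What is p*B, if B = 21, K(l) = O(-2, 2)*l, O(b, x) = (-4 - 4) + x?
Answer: -630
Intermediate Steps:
O(b, x) = -8 + x
G(Z) = -2 + Z (G(Z) = -2 + (Z*Z)/Z = -2 + Z**2/Z = -2 + Z)
K(l) = -6*l (K(l) = (-8 + 2)*l = -6*l)
p = -30 (p = (-6*5)*(-2 + 3) = -30*1 = -30)
p*B = -30*21 = -630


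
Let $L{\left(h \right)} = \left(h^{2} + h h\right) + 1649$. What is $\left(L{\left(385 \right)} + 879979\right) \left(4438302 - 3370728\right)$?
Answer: $1257685442772$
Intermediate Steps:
$L{\left(h \right)} = 1649 + 2 h^{2}$ ($L{\left(h \right)} = \left(h^{2} + h^{2}\right) + 1649 = 2 h^{2} + 1649 = 1649 + 2 h^{2}$)
$\left(L{\left(385 \right)} + 879979\right) \left(4438302 - 3370728\right) = \left(\left(1649 + 2 \cdot 385^{2}\right) + 879979\right) \left(4438302 - 3370728\right) = \left(\left(1649 + 2 \cdot 148225\right) + 879979\right) 1067574 = \left(\left(1649 + 296450\right) + 879979\right) 1067574 = \left(298099 + 879979\right) 1067574 = 1178078 \cdot 1067574 = 1257685442772$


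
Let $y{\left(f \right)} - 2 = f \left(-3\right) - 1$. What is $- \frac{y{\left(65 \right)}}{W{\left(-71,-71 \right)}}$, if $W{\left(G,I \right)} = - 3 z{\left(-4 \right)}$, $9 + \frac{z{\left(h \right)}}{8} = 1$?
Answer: $\frac{97}{96} \approx 1.0104$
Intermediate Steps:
$y{\left(f \right)} = 1 - 3 f$ ($y{\left(f \right)} = 2 + \left(f \left(-3\right) - 1\right) = 2 - \left(1 + 3 f\right) = 1 - 3 f$)
$z{\left(h \right)} = -64$ ($z{\left(h \right)} = -72 + 8 \cdot 1 = -72 + 8 = -64$)
$W{\left(G,I \right)} = 192$ ($W{\left(G,I \right)} = \left(-3\right) \left(-64\right) = 192$)
$- \frac{y{\left(65 \right)}}{W{\left(-71,-71 \right)}} = - \frac{1 - 195}{192} = - \frac{-194}{192} = \left(-1\right) \left(- \frac{97}{96}\right) = \frac{97}{96}$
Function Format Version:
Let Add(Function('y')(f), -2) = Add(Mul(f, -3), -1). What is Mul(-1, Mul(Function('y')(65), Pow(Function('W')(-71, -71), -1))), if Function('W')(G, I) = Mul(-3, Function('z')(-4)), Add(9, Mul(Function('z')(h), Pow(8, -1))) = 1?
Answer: Rational(97, 96) ≈ 1.0104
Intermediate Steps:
Function('y')(f) = Add(1, Mul(-3, f)) (Function('y')(f) = Add(2, Add(Mul(f, -3), -1)) = Add(2, Add(Mul(-3, f), -1)) = Add(2, Add(-1, Mul(-3, f))) = Add(1, Mul(-3, f)))
Function('z')(h) = -64 (Function('z')(h) = Add(-72, Mul(8, 1)) = Add(-72, 8) = -64)
Function('W')(G, I) = 192 (Function('W')(G, I) = Mul(-3, -64) = 192)
Mul(-1, Mul(Function('y')(65), Pow(Function('W')(-71, -71), -1))) = Mul(-1, Mul(Add(1, Mul(-3, 65)), Pow(192, -1))) = Mul(-1, Mul(Add(1, -195), Rational(1, 192))) = Mul(-1, Mul(-194, Rational(1, 192))) = Mul(-1, Rational(-97, 96)) = Rational(97, 96)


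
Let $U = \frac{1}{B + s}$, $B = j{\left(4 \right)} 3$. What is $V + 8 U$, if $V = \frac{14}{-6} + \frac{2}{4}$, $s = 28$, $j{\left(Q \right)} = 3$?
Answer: $- \frac{359}{222} \approx -1.6171$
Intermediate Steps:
$B = 9$ ($B = 3 \cdot 3 = 9$)
$U = \frac{1}{37}$ ($U = \frac{1}{9 + 28} = \frac{1}{37} \approx 0.027027$)
$V = - \frac{11}{6}$ ($V = 14 \left(- \frac{1}{6}\right) + 2 \cdot \frac{1}{4} = - \frac{7}{3} + \frac{1}{2} = - \frac{11}{6} \approx -1.8333$)
$V + 8 U = - \frac{11}{6} + 8 \cdot \frac{1}{37} = - \frac{11}{6} + \frac{8}{37} = - \frac{359}{222}$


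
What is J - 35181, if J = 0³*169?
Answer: -35181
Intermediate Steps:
J = 0 (J = 0*169 = 0)
J - 35181 = 0 - 35181 = -35181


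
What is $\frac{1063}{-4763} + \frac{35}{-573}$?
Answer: $- \frac{775804}{2729199} \approx -0.28426$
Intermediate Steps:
$\frac{1063}{-4763} + \frac{35}{-573} = 1063 \left(- \frac{1}{4763}\right) + 35 \left(- \frac{1}{573}\right) = - \frac{1063}{4763} - \frac{35}{573} = - \frac{775804}{2729199}$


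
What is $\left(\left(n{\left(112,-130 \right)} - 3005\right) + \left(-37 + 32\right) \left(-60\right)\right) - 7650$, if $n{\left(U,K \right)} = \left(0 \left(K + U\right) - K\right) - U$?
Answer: $-10337$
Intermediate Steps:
$n{\left(U,K \right)} = - K - U$ ($n{\left(U,K \right)} = \left(0 - K\right) - U = - K - U$)
$\left(\left(n{\left(112,-130 \right)} - 3005\right) + \left(-37 + 32\right) \left(-60\right)\right) - 7650 = \left(\left(\left(\left(-1\right) \left(-130\right) - 112\right) - 3005\right) + \left(-37 + 32\right) \left(-60\right)\right) - 7650 = \left(\left(\left(130 - 112\right) - 3005\right) - -300\right) - 7650 = \left(\left(18 - 3005\right) + 300\right) - 7650 = \left(-2987 + 300\right) - 7650 = -2687 - 7650 = -10337$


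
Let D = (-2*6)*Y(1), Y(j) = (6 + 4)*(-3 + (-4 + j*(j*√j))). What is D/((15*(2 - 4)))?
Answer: -24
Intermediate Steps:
Y(j) = -70 + 10*j^(5/2) (Y(j) = 10*(-3 + (-4 + j*j^(3/2))) = 10*(-3 + (-4 + j^(5/2))) = 10*(-7 + j^(5/2)) = -70 + 10*j^(5/2))
D = 720 (D = (-2*6)*(-70 + 10*1^(5/2)) = -12*(-70 + 10*1) = -12*(-70 + 10) = -12*(-60) = 720)
D/((15*(2 - 4))) = 720/((15*(2 - 4))) = 720/((15*(-2))) = 720/(-30) = 720*(-1/30) = -24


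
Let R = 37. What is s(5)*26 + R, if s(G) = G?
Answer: 167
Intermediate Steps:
s(5)*26 + R = 5*26 + 37 = 130 + 37 = 167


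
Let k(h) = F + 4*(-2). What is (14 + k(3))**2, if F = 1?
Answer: 49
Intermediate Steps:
k(h) = -7 (k(h) = 1 + 4*(-2) = 1 - 8 = -7)
(14 + k(3))**2 = (14 - 7)**2 = 7**2 = 49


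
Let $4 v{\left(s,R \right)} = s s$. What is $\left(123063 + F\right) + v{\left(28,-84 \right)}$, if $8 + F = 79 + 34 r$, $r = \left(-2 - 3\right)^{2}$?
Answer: $124180$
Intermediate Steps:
$v{\left(s,R \right)} = \frac{s^{2}}{4}$ ($v{\left(s,R \right)} = \frac{s s}{4} = \frac{s^{2}}{4}$)
$r = 25$ ($r = \left(-5\right)^{2} = 25$)
$F = 921$ ($F = -8 + \left(79 + 34 \cdot 25\right) = -8 + \left(79 + 850\right) = -8 + 929 = 921$)
$\left(123063 + F\right) + v{\left(28,-84 \right)} = \left(123063 + 921\right) + \frac{28^{2}}{4} = 123984 + \frac{1}{4} \cdot 784 = 123984 + 196 = 124180$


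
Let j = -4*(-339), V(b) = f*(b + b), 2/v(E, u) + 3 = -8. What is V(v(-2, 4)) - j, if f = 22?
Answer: -1364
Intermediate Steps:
v(E, u) = -2/11 (v(E, u) = 2/(-3 - 8) = 2/(-11) = 2*(-1/11) = -2/11)
V(b) = 44*b (V(b) = 22*(b + b) = 22*(2*b) = 44*b)
j = 1356
V(v(-2, 4)) - j = 44*(-2/11) - 1*1356 = -8 - 1356 = -1364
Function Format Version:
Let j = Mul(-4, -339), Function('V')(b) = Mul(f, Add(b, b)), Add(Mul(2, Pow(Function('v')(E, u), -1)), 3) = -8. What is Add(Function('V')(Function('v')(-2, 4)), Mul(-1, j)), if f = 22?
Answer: -1364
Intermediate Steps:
Function('v')(E, u) = Rational(-2, 11) (Function('v')(E, u) = Mul(2, Pow(Add(-3, -8), -1)) = Mul(2, Pow(-11, -1)) = Mul(2, Rational(-1, 11)) = Rational(-2, 11))
Function('V')(b) = Mul(44, b) (Function('V')(b) = Mul(22, Add(b, b)) = Mul(22, Mul(2, b)) = Mul(44, b))
j = 1356
Add(Function('V')(Function('v')(-2, 4)), Mul(-1, j)) = Add(Mul(44, Rational(-2, 11)), Mul(-1, 1356)) = Add(-8, -1356) = -1364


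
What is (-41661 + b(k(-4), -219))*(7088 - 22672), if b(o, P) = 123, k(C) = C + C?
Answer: 647328192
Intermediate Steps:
k(C) = 2*C
(-41661 + b(k(-4), -219))*(7088 - 22672) = (-41661 + 123)*(7088 - 22672) = -41538*(-15584) = 647328192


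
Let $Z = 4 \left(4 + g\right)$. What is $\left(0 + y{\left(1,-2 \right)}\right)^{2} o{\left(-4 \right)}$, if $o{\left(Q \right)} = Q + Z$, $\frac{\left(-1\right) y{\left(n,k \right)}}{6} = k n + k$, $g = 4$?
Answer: $16128$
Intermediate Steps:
$y{\left(n,k \right)} = - 6 k - 6 k n$ ($y{\left(n,k \right)} = - 6 \left(k n + k\right) = - 6 \left(k + k n\right) = - 6 k - 6 k n$)
$Z = 32$ ($Z = 4 \left(4 + 4\right) = 4 \cdot 8 = 32$)
$o{\left(Q \right)} = 32 + Q$ ($o{\left(Q \right)} = Q + 32 = 32 + Q$)
$\left(0 + y{\left(1,-2 \right)}\right)^{2} o{\left(-4 \right)} = \left(0 - - 12 \left(1 + 1\right)\right)^{2} \left(32 - 4\right) = \left(0 - \left(-12\right) 2\right)^{2} \cdot 28 = \left(0 + 24\right)^{2} \cdot 28 = 24^{2} \cdot 28 = 576 \cdot 28 = 16128$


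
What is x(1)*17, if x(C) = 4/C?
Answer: 68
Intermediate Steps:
x(1)*17 = (4/1)*17 = (4*1)*17 = 4*17 = 68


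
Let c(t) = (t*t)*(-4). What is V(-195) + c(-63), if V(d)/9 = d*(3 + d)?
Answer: 321084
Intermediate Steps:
c(t) = -4*t**2 (c(t) = t**2*(-4) = -4*t**2)
V(d) = 9*d*(3 + d) (V(d) = 9*(d*(3 + d)) = 9*d*(3 + d))
V(-195) + c(-63) = 9*(-195)*(3 - 195) - 4*(-63)**2 = 9*(-195)*(-192) - 4*3969 = 336960 - 15876 = 321084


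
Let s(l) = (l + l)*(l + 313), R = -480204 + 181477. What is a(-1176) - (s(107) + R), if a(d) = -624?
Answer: 208223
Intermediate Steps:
R = -298727
s(l) = 2*l*(313 + l) (s(l) = (2*l)*(313 + l) = 2*l*(313 + l))
a(-1176) - (s(107) + R) = -624 - (2*107*(313 + 107) - 298727) = -624 - (2*107*420 - 298727) = -624 - (89880 - 298727) = -624 - 1*(-208847) = -624 + 208847 = 208223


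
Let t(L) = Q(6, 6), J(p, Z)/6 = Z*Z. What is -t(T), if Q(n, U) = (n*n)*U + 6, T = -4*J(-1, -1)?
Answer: -222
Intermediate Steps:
J(p, Z) = 6*Z**2 (J(p, Z) = 6*(Z*Z) = 6*Z**2)
T = -24 (T = -24*(-1)**2 = -24 ≈ -24.000)
Q(n, U) = 6 + U*n**2 (Q(n, U) = n**2*U + 6 = U*n**2 + 6 = 6 + U*n**2)
t(L) = 222 (t(L) = 6 + 6*6**2 = 6 + 6*36 = 6 + 216 = 222)
-t(T) = -1*222 = -222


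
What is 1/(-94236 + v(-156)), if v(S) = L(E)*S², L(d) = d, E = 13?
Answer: 1/222132 ≈ 4.5018e-6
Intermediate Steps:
v(S) = 13*S²
1/(-94236 + v(-156)) = 1/(-94236 + 13*(-156)²) = 1/(-94236 + 13*24336) = 1/(-94236 + 316368) = 1/222132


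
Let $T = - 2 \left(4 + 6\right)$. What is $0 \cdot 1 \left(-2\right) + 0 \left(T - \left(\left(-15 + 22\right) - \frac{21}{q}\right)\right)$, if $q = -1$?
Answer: $0$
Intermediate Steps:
$T = -20$ ($T = \left(-2\right) 10 = -20$)
$0 \cdot 1 \left(-2\right) + 0 \left(T - \left(\left(-15 + 22\right) - \frac{21}{q}\right)\right) = 0 \cdot 1 \left(-2\right) + 0 \left(-20 - \left(\left(-15 + 22\right) - \frac{21}{-1}\right)\right) = 0 \left(-2\right) + 0 \left(-20 - \left(7 - -21\right)\right) = 0 + 0 \left(-20 - \left(7 + 21\right)\right) = 0 + 0 \left(-20 - 28\right) = 0 + 0 \left(-48\right) = 0 + 0 = 0$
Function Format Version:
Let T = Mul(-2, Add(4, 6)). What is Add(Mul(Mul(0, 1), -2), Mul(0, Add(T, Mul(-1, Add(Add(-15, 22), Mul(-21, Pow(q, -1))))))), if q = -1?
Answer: 0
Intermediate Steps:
T = -20 (T = Mul(-2, 10) = -20)
Add(Mul(Mul(0, 1), -2), Mul(0, Add(T, Mul(-1, Add(Add(-15, 22), Mul(-21, Pow(q, -1))))))) = Add(Mul(Mul(0, 1), -2), Mul(0, Add(-20, Mul(-1, Add(Add(-15, 22), Mul(-21, Pow(-1, -1))))))) = Add(Mul(0, -2), Mul(0, Add(-20, Mul(-1, Add(7, Mul(-21, -1)))))) = Add(0, Mul(0, Add(-20, Mul(-1, Add(7, 21))))) = Add(0, Mul(0, Add(-20, Mul(-1, 28)))) = Add(0, Mul(0, Add(-20, -28))) = Add(0, Mul(0, -48)) = Add(0, 0) = 0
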